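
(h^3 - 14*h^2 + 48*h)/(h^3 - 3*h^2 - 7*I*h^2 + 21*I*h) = (h^2 - 14*h + 48)/(h^2 - 3*h - 7*I*h + 21*I)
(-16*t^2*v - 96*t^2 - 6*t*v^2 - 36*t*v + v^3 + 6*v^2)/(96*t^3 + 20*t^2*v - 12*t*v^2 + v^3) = (-v - 6)/(6*t - v)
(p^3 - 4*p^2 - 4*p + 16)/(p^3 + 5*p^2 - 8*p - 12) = (p^2 - 2*p - 8)/(p^2 + 7*p + 6)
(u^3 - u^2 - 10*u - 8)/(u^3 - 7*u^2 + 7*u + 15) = (u^2 - 2*u - 8)/(u^2 - 8*u + 15)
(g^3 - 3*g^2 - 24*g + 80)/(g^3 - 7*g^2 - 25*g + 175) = (g^2 - 8*g + 16)/(g^2 - 12*g + 35)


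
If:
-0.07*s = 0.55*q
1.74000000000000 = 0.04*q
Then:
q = 43.50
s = -341.79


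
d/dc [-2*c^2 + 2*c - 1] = 2 - 4*c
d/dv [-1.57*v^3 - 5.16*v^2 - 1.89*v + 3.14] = -4.71*v^2 - 10.32*v - 1.89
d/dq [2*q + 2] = 2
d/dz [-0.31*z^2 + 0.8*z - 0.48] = 0.8 - 0.62*z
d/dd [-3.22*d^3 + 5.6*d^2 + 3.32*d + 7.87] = -9.66*d^2 + 11.2*d + 3.32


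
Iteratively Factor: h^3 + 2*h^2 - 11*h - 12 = (h - 3)*(h^2 + 5*h + 4) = (h - 3)*(h + 4)*(h + 1)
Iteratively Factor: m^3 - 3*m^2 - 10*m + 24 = (m - 2)*(m^2 - m - 12) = (m - 4)*(m - 2)*(m + 3)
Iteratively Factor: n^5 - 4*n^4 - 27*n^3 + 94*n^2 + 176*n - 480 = (n + 3)*(n^4 - 7*n^3 - 6*n^2 + 112*n - 160) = (n - 5)*(n + 3)*(n^3 - 2*n^2 - 16*n + 32) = (n - 5)*(n - 2)*(n + 3)*(n^2 - 16) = (n - 5)*(n - 4)*(n - 2)*(n + 3)*(n + 4)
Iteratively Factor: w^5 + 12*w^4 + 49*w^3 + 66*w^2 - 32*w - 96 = (w + 2)*(w^4 + 10*w^3 + 29*w^2 + 8*w - 48) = (w + 2)*(w + 4)*(w^3 + 6*w^2 + 5*w - 12) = (w + 2)*(w + 4)^2*(w^2 + 2*w - 3) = (w - 1)*(w + 2)*(w + 4)^2*(w + 3)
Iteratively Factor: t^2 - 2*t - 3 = (t + 1)*(t - 3)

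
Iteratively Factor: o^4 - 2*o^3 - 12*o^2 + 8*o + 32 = (o - 4)*(o^3 + 2*o^2 - 4*o - 8) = (o - 4)*(o - 2)*(o^2 + 4*o + 4) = (o - 4)*(o - 2)*(o + 2)*(o + 2)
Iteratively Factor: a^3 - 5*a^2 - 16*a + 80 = (a - 5)*(a^2 - 16) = (a - 5)*(a + 4)*(a - 4)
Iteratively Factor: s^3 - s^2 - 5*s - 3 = (s + 1)*(s^2 - 2*s - 3) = (s - 3)*(s + 1)*(s + 1)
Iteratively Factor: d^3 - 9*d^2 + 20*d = (d)*(d^2 - 9*d + 20) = d*(d - 4)*(d - 5)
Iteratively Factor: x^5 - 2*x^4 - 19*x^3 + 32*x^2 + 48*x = (x - 3)*(x^4 + x^3 - 16*x^2 - 16*x) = (x - 3)*(x + 1)*(x^3 - 16*x) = (x - 3)*(x + 1)*(x + 4)*(x^2 - 4*x) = x*(x - 3)*(x + 1)*(x + 4)*(x - 4)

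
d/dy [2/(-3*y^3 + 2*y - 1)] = 2*(9*y^2 - 2)/(3*y^3 - 2*y + 1)^2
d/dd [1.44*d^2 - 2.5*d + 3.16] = 2.88*d - 2.5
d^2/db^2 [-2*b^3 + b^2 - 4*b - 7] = 2 - 12*b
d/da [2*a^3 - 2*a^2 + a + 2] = 6*a^2 - 4*a + 1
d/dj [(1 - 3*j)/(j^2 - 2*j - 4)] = (3*j^2 - 2*j + 14)/(j^4 - 4*j^3 - 4*j^2 + 16*j + 16)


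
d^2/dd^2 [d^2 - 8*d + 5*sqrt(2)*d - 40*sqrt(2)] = 2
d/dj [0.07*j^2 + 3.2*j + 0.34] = 0.14*j + 3.2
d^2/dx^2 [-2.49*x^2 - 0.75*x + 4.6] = -4.98000000000000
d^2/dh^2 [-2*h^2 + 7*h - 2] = -4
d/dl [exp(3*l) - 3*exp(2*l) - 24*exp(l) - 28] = 3*(exp(2*l) - 2*exp(l) - 8)*exp(l)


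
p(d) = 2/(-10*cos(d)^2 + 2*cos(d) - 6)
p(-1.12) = -0.28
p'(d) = 2*(-20*sin(d)*cos(d) + 2*sin(d))/(-10*cos(d)^2 + 2*cos(d) - 6)^2 = (1 - 10*cos(d))*sin(d)/(5*sin(d)^2 + cos(d) - 8)^2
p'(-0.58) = 0.13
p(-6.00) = -0.15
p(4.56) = -0.31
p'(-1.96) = -0.26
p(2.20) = -0.19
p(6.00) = -0.15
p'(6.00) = 0.05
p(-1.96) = -0.24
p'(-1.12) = 0.24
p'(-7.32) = 0.25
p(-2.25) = -0.18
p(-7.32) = -0.26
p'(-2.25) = -0.18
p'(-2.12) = -0.22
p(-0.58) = -0.18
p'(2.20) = 0.20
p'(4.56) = -0.23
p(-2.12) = -0.20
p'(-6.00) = -0.05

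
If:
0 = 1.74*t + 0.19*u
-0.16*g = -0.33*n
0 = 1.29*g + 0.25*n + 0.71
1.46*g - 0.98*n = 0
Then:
No Solution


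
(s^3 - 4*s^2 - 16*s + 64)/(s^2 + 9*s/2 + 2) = 2*(s^2 - 8*s + 16)/(2*s + 1)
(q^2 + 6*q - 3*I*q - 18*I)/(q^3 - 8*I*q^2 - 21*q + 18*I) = (q + 6)/(q^2 - 5*I*q - 6)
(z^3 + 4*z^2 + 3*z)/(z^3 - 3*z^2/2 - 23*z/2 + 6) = 2*z*(z + 1)/(2*z^2 - 9*z + 4)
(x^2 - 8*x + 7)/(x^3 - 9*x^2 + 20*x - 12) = (x - 7)/(x^2 - 8*x + 12)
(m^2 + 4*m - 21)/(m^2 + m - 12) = (m + 7)/(m + 4)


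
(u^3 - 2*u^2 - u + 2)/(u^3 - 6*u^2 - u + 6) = (u - 2)/(u - 6)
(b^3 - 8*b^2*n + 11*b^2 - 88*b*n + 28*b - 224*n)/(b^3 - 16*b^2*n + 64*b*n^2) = (b^2 + 11*b + 28)/(b*(b - 8*n))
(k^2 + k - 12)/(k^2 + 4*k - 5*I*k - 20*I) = (k - 3)/(k - 5*I)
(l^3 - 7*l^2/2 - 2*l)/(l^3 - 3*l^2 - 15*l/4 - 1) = 2*l/(2*l + 1)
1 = 1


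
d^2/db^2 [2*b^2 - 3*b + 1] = 4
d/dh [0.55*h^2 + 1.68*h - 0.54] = 1.1*h + 1.68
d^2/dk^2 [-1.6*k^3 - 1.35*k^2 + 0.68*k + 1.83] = -9.6*k - 2.7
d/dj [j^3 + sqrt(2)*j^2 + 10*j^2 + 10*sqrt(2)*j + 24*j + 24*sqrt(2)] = 3*j^2 + 2*sqrt(2)*j + 20*j + 10*sqrt(2) + 24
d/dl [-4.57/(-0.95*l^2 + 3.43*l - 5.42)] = (15.6751 - 8.683*l)/(0.95*l^2 - 3.43*l + 5.42)^2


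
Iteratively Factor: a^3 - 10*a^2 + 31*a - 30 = (a - 5)*(a^2 - 5*a + 6) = (a - 5)*(a - 3)*(a - 2)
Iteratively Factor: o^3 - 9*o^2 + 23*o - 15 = (o - 3)*(o^2 - 6*o + 5) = (o - 5)*(o - 3)*(o - 1)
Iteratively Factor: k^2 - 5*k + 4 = (k - 1)*(k - 4)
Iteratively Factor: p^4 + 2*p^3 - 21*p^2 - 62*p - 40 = (p + 1)*(p^3 + p^2 - 22*p - 40) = (p + 1)*(p + 2)*(p^2 - p - 20) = (p - 5)*(p + 1)*(p + 2)*(p + 4)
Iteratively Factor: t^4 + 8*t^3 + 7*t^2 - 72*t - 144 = (t + 3)*(t^3 + 5*t^2 - 8*t - 48) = (t + 3)*(t + 4)*(t^2 + t - 12) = (t + 3)*(t + 4)^2*(t - 3)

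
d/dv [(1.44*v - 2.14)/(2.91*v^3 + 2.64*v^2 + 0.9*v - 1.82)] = (-8.3808*v^3 + 14.8806*v^2 + 11.2992*v - 0.6948)/(8.4681*v^6 + 15.3648*v^5 + 12.2076*v^4 - 5.8404*v^3 - 8.7996*v^2 - 3.276*v + 3.3124)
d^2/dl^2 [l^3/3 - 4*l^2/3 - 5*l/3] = 2*l - 8/3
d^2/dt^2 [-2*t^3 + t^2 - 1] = 2 - 12*t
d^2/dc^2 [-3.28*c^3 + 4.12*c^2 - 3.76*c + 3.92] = 8.24 - 19.68*c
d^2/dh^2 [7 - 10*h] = 0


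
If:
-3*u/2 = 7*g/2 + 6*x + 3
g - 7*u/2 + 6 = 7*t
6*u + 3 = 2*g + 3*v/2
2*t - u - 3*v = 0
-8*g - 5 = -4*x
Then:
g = -246/391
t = 795/782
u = -195/391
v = 330/391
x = -13/1564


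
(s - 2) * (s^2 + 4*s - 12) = s^3 + 2*s^2 - 20*s + 24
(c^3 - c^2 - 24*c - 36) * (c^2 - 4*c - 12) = c^5 - 5*c^4 - 32*c^3 + 72*c^2 + 432*c + 432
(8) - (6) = 2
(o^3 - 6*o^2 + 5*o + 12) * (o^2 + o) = o^5 - 5*o^4 - o^3 + 17*o^2 + 12*o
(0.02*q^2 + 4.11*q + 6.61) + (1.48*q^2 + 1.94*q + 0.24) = 1.5*q^2 + 6.05*q + 6.85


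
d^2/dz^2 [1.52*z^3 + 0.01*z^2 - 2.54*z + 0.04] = 9.12*z + 0.02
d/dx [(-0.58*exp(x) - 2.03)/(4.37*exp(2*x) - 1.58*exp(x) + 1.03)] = (2.5346*exp(2*x) + 17.7422*exp(x) - 3.8048)*exp(x)/(19.0969*exp(4*x) - 13.8092*exp(3*x) + 11.4986*exp(2*x) - 3.2548*exp(x) + 1.0609)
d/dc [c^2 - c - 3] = 2*c - 1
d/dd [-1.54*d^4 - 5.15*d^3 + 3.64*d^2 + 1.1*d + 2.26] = -6.16*d^3 - 15.45*d^2 + 7.28*d + 1.1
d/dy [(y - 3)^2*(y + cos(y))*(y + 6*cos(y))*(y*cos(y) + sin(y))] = (y - 3)*((3 - y)*(y + cos(y))*(y + 6*cos(y))*(y*sin(y) - 2*cos(y)) + (3 - y)*(y + cos(y))*(y*cos(y) + sin(y))*(6*sin(y) - 1) + (3 - y)*(y + 6*cos(y))*(y*cos(y) + sin(y))*(sin(y) - 1) + 2*(y + cos(y))*(y + 6*cos(y))*(y*cos(y) + sin(y)))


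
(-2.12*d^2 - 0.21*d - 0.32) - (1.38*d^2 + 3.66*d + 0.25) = -3.5*d^2 - 3.87*d - 0.57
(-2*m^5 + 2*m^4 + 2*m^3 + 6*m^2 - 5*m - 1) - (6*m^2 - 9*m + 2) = -2*m^5 + 2*m^4 + 2*m^3 + 4*m - 3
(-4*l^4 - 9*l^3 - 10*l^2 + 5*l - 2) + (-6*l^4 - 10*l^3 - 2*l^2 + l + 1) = -10*l^4 - 19*l^3 - 12*l^2 + 6*l - 1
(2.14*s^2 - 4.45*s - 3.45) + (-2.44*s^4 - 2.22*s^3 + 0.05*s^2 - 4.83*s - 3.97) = -2.44*s^4 - 2.22*s^3 + 2.19*s^2 - 9.28*s - 7.42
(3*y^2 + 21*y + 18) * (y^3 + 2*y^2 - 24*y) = 3*y^5 + 27*y^4 - 12*y^3 - 468*y^2 - 432*y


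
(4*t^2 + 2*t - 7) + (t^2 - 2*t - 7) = 5*t^2 - 14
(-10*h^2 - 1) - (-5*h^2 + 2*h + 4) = -5*h^2 - 2*h - 5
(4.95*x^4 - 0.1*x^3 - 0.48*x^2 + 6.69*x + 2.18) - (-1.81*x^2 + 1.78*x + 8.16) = 4.95*x^4 - 0.1*x^3 + 1.33*x^2 + 4.91*x - 5.98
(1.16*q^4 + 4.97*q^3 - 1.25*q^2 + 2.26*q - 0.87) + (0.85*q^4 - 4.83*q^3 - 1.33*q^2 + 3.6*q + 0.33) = 2.01*q^4 + 0.14*q^3 - 2.58*q^2 + 5.86*q - 0.54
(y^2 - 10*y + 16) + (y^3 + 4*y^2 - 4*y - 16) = y^3 + 5*y^2 - 14*y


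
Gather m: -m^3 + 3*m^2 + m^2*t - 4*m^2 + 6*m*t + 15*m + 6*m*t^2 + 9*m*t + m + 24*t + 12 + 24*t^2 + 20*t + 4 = -m^3 + m^2*(t - 1) + m*(6*t^2 + 15*t + 16) + 24*t^2 + 44*t + 16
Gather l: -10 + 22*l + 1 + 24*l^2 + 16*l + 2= 24*l^2 + 38*l - 7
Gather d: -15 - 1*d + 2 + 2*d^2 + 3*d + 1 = 2*d^2 + 2*d - 12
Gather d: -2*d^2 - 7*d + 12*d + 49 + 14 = -2*d^2 + 5*d + 63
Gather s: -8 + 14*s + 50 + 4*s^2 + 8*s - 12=4*s^2 + 22*s + 30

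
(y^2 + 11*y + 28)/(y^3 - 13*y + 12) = (y + 7)/(y^2 - 4*y + 3)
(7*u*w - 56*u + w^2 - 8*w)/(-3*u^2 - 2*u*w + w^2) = (-7*u*w + 56*u - w^2 + 8*w)/(3*u^2 + 2*u*w - w^2)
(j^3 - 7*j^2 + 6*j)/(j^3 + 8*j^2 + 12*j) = (j^2 - 7*j + 6)/(j^2 + 8*j + 12)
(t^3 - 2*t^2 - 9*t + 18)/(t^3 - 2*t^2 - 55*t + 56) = (t^3 - 2*t^2 - 9*t + 18)/(t^3 - 2*t^2 - 55*t + 56)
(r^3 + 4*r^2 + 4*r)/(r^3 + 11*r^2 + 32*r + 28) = r/(r + 7)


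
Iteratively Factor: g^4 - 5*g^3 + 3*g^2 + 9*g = (g - 3)*(g^3 - 2*g^2 - 3*g) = (g - 3)*(g + 1)*(g^2 - 3*g) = g*(g - 3)*(g + 1)*(g - 3)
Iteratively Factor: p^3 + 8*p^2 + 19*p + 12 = (p + 1)*(p^2 + 7*p + 12) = (p + 1)*(p + 4)*(p + 3)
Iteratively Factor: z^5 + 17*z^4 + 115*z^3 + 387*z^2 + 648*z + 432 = (z + 3)*(z^4 + 14*z^3 + 73*z^2 + 168*z + 144) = (z + 3)^2*(z^3 + 11*z^2 + 40*z + 48) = (z + 3)^2*(z + 4)*(z^2 + 7*z + 12) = (z + 3)^3*(z + 4)*(z + 4)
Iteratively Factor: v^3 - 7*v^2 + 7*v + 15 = (v + 1)*(v^2 - 8*v + 15) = (v - 3)*(v + 1)*(v - 5)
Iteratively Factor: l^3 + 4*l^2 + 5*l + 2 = (l + 1)*(l^2 + 3*l + 2) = (l + 1)^2*(l + 2)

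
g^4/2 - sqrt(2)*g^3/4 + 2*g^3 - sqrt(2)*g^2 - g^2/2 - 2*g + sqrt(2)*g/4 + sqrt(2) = (g/2 + 1/2)*(g - 1)*(g + 4)*(g - sqrt(2)/2)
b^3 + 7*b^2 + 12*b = b*(b + 3)*(b + 4)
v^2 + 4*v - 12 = (v - 2)*(v + 6)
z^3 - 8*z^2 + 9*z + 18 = (z - 6)*(z - 3)*(z + 1)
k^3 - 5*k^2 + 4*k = k*(k - 4)*(k - 1)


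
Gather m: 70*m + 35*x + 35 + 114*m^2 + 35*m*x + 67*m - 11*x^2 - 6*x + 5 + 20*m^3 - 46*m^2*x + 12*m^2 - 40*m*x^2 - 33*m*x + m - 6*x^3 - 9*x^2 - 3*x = 20*m^3 + m^2*(126 - 46*x) + m*(-40*x^2 + 2*x + 138) - 6*x^3 - 20*x^2 + 26*x + 40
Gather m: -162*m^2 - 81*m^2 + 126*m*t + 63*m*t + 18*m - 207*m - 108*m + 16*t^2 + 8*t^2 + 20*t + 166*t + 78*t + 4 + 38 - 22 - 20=-243*m^2 + m*(189*t - 297) + 24*t^2 + 264*t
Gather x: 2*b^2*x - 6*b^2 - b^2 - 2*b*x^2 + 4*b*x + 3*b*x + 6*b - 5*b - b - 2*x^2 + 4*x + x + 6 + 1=-7*b^2 + x^2*(-2*b - 2) + x*(2*b^2 + 7*b + 5) + 7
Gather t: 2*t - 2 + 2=2*t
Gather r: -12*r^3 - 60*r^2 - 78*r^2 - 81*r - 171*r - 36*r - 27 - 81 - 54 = -12*r^3 - 138*r^2 - 288*r - 162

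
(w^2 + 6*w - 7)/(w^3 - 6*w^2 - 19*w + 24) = (w + 7)/(w^2 - 5*w - 24)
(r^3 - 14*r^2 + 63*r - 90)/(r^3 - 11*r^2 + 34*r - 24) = (r^2 - 8*r + 15)/(r^2 - 5*r + 4)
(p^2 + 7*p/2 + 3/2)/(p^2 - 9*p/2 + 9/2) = (2*p^2 + 7*p + 3)/(2*p^2 - 9*p + 9)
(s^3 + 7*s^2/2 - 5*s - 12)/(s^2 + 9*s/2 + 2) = (2*s^2 - s - 6)/(2*s + 1)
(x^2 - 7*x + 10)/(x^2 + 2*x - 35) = (x - 2)/(x + 7)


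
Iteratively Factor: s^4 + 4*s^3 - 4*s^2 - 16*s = (s + 2)*(s^3 + 2*s^2 - 8*s) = (s + 2)*(s + 4)*(s^2 - 2*s) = s*(s + 2)*(s + 4)*(s - 2)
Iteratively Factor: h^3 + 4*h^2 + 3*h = (h)*(h^2 + 4*h + 3) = h*(h + 1)*(h + 3)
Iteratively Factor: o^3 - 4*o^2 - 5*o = (o + 1)*(o^2 - 5*o) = (o - 5)*(o + 1)*(o)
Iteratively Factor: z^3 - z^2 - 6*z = (z + 2)*(z^2 - 3*z) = z*(z + 2)*(z - 3)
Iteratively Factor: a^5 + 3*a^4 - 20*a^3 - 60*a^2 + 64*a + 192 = (a + 2)*(a^4 + a^3 - 22*a^2 - 16*a + 96) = (a + 2)*(a + 4)*(a^3 - 3*a^2 - 10*a + 24) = (a - 4)*(a + 2)*(a + 4)*(a^2 + a - 6) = (a - 4)*(a - 2)*(a + 2)*(a + 4)*(a + 3)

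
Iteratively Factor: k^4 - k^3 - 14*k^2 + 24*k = (k)*(k^3 - k^2 - 14*k + 24) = k*(k - 3)*(k^2 + 2*k - 8) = k*(k - 3)*(k - 2)*(k + 4)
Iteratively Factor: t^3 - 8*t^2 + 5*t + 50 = (t - 5)*(t^2 - 3*t - 10) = (t - 5)^2*(t + 2)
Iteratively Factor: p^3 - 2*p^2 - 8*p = (p)*(p^2 - 2*p - 8) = p*(p + 2)*(p - 4)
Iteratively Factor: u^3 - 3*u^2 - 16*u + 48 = (u - 4)*(u^2 + u - 12) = (u - 4)*(u - 3)*(u + 4)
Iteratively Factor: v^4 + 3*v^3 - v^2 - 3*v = (v)*(v^3 + 3*v^2 - v - 3) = v*(v + 1)*(v^2 + 2*v - 3) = v*(v - 1)*(v + 1)*(v + 3)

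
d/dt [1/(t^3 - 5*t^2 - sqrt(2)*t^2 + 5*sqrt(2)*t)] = (-3*t^2 + 2*sqrt(2)*t + 10*t - 5*sqrt(2))/(t^2*(t^2 - 5*t - sqrt(2)*t + 5*sqrt(2))^2)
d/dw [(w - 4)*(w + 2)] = 2*w - 2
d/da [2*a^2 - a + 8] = 4*a - 1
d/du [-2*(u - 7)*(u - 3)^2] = 2*(17 - 3*u)*(u - 3)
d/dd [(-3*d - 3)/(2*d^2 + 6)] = 3*(-d^2 + 2*d*(d + 1) - 3)/(2*(d^2 + 3)^2)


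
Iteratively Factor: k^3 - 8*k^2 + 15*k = (k - 5)*(k^2 - 3*k) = k*(k - 5)*(k - 3)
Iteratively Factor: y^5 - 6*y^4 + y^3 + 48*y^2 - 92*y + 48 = (y - 2)*(y^4 - 4*y^3 - 7*y^2 + 34*y - 24) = (y - 2)*(y + 3)*(y^3 - 7*y^2 + 14*y - 8) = (y - 4)*(y - 2)*(y + 3)*(y^2 - 3*y + 2) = (y - 4)*(y - 2)^2*(y + 3)*(y - 1)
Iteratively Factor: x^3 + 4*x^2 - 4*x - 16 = (x - 2)*(x^2 + 6*x + 8) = (x - 2)*(x + 4)*(x + 2)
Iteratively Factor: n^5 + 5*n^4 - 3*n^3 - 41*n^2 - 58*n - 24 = (n + 1)*(n^4 + 4*n^3 - 7*n^2 - 34*n - 24) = (n + 1)*(n + 4)*(n^3 - 7*n - 6) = (n - 3)*(n + 1)*(n + 4)*(n^2 + 3*n + 2) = (n - 3)*(n + 1)*(n + 2)*(n + 4)*(n + 1)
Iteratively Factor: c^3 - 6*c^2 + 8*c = (c - 4)*(c^2 - 2*c) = (c - 4)*(c - 2)*(c)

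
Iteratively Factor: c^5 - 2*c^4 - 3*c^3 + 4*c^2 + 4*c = (c - 2)*(c^4 - 3*c^2 - 2*c) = (c - 2)^2*(c^3 + 2*c^2 + c) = (c - 2)^2*(c + 1)*(c^2 + c) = c*(c - 2)^2*(c + 1)*(c + 1)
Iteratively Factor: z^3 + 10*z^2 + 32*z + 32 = (z + 4)*(z^2 + 6*z + 8) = (z + 2)*(z + 4)*(z + 4)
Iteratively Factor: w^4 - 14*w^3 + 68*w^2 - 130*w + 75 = (w - 5)*(w^3 - 9*w^2 + 23*w - 15) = (w - 5)*(w - 3)*(w^2 - 6*w + 5) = (w - 5)^2*(w - 3)*(w - 1)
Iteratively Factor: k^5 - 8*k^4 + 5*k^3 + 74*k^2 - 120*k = (k - 4)*(k^4 - 4*k^3 - 11*k^2 + 30*k) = (k - 5)*(k - 4)*(k^3 + k^2 - 6*k) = (k - 5)*(k - 4)*(k - 2)*(k^2 + 3*k) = (k - 5)*(k - 4)*(k - 2)*(k + 3)*(k)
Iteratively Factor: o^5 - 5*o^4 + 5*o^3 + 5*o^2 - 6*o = (o + 1)*(o^4 - 6*o^3 + 11*o^2 - 6*o) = (o - 3)*(o + 1)*(o^3 - 3*o^2 + 2*o) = (o - 3)*(o - 1)*(o + 1)*(o^2 - 2*o) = (o - 3)*(o - 2)*(o - 1)*(o + 1)*(o)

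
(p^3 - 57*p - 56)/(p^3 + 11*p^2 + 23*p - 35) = (p^2 - 7*p - 8)/(p^2 + 4*p - 5)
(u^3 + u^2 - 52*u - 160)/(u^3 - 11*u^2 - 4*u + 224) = (u + 5)/(u - 7)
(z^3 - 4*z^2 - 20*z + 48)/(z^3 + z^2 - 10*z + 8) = (z - 6)/(z - 1)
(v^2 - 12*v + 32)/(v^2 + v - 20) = (v - 8)/(v + 5)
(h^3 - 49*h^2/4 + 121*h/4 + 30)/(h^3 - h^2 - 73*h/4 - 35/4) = (4*h^2 - 29*h - 24)/(4*h^2 + 16*h + 7)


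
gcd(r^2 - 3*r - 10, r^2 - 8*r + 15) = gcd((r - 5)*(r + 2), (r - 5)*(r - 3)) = r - 5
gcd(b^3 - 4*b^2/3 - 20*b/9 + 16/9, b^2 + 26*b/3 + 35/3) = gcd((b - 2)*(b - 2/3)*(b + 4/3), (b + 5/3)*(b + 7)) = 1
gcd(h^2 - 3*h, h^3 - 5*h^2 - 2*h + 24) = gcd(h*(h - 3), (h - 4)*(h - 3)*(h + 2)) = h - 3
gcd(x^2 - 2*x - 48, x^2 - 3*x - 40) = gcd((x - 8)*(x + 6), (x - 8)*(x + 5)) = x - 8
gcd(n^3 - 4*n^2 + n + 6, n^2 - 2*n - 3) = n^2 - 2*n - 3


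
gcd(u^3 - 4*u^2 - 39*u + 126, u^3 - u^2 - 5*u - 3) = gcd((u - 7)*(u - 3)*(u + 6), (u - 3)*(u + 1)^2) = u - 3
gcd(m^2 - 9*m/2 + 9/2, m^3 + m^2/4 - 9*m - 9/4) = m - 3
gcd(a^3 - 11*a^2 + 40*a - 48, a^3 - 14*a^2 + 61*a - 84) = a^2 - 7*a + 12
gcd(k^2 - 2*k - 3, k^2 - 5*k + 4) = 1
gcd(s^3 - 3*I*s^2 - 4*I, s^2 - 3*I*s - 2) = s - 2*I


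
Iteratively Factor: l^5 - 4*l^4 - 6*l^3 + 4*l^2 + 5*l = (l - 1)*(l^4 - 3*l^3 - 9*l^2 - 5*l) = (l - 1)*(l + 1)*(l^3 - 4*l^2 - 5*l) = (l - 1)*(l + 1)^2*(l^2 - 5*l) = l*(l - 1)*(l + 1)^2*(l - 5)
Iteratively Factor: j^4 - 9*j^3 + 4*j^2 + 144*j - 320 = (j + 4)*(j^3 - 13*j^2 + 56*j - 80) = (j - 5)*(j + 4)*(j^2 - 8*j + 16) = (j - 5)*(j - 4)*(j + 4)*(j - 4)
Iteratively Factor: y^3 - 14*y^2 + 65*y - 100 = (y - 5)*(y^2 - 9*y + 20) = (y - 5)*(y - 4)*(y - 5)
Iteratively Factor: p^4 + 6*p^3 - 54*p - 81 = (p + 3)*(p^3 + 3*p^2 - 9*p - 27) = (p + 3)^2*(p^2 - 9) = (p + 3)^3*(p - 3)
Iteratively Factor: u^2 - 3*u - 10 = (u + 2)*(u - 5)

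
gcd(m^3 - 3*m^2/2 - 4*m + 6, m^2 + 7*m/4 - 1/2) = m + 2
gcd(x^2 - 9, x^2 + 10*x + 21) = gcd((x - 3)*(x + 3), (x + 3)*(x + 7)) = x + 3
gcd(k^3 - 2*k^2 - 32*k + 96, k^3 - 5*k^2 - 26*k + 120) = k - 4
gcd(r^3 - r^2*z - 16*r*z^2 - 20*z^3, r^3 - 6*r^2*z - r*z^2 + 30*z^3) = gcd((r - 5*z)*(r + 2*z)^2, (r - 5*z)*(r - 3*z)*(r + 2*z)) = -r^2 + 3*r*z + 10*z^2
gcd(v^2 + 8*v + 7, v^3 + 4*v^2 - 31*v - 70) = v + 7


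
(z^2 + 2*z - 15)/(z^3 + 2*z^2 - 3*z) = (z^2 + 2*z - 15)/(z*(z^2 + 2*z - 3))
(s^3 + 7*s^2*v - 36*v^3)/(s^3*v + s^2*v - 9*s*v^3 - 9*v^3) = (s^2 + 4*s*v - 12*v^2)/(v*(s^2 - 3*s*v + s - 3*v))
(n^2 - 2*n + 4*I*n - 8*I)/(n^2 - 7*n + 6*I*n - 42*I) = (n^2 + n*(-2 + 4*I) - 8*I)/(n^2 + n*(-7 + 6*I) - 42*I)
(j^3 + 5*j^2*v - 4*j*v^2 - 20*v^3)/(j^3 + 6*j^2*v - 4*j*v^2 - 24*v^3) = (j + 5*v)/(j + 6*v)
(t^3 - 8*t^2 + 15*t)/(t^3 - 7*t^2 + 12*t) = (t - 5)/(t - 4)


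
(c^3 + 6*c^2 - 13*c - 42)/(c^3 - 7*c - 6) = (c + 7)/(c + 1)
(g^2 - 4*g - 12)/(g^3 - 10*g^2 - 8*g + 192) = (g + 2)/(g^2 - 4*g - 32)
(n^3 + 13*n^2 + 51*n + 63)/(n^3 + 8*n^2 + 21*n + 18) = (n + 7)/(n + 2)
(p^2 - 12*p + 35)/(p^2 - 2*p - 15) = (p - 7)/(p + 3)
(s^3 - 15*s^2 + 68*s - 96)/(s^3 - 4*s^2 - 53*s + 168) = (s - 4)/(s + 7)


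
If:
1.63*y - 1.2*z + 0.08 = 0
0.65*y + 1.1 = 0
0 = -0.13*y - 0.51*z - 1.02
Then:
No Solution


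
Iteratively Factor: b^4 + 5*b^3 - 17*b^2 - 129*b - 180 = (b + 3)*(b^3 + 2*b^2 - 23*b - 60) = (b + 3)*(b + 4)*(b^2 - 2*b - 15) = (b - 5)*(b + 3)*(b + 4)*(b + 3)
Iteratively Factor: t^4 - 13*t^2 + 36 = (t + 3)*(t^3 - 3*t^2 - 4*t + 12) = (t + 2)*(t + 3)*(t^2 - 5*t + 6) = (t - 3)*(t + 2)*(t + 3)*(t - 2)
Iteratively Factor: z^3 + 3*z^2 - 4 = (z + 2)*(z^2 + z - 2) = (z - 1)*(z + 2)*(z + 2)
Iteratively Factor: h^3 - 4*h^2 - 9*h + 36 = (h - 3)*(h^2 - h - 12) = (h - 3)*(h + 3)*(h - 4)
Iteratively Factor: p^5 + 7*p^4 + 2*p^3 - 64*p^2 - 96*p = (p + 4)*(p^4 + 3*p^3 - 10*p^2 - 24*p) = (p + 4)^2*(p^3 - p^2 - 6*p) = (p + 2)*(p + 4)^2*(p^2 - 3*p) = p*(p + 2)*(p + 4)^2*(p - 3)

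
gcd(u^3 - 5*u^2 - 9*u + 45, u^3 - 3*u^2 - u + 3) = u - 3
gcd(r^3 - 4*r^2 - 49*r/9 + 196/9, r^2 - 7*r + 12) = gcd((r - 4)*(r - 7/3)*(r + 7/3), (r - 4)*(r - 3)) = r - 4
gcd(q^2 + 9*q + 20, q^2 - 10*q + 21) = 1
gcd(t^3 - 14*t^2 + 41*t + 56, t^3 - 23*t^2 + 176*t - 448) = t^2 - 15*t + 56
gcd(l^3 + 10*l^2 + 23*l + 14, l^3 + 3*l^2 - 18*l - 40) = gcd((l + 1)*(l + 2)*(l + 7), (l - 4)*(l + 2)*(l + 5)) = l + 2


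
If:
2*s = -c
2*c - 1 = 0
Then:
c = 1/2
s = -1/4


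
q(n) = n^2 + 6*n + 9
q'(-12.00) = -18.00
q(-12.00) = 81.00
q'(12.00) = 30.00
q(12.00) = 225.00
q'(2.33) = 10.66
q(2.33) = 28.41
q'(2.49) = 10.98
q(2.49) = 30.14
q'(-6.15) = -6.30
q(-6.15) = 9.92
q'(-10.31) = -14.62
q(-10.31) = 53.44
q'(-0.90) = 4.20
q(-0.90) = 4.41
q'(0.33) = 6.66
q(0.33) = 11.09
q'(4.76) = 15.52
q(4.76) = 60.22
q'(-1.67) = 2.66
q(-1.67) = 1.77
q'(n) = 2*n + 6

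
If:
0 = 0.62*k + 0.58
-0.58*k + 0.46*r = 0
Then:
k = -0.94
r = -1.18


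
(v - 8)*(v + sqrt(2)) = v^2 - 8*v + sqrt(2)*v - 8*sqrt(2)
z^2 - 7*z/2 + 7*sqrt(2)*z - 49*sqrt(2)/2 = (z - 7/2)*(z + 7*sqrt(2))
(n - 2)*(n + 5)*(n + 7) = n^3 + 10*n^2 + 11*n - 70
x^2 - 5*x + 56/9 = (x - 8/3)*(x - 7/3)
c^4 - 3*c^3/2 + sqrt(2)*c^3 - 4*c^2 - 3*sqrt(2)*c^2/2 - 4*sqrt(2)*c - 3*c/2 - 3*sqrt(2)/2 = (c - 3)*(c + 1/2)*(c + 1)*(c + sqrt(2))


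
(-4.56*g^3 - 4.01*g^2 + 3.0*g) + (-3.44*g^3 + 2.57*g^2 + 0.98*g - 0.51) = -8.0*g^3 - 1.44*g^2 + 3.98*g - 0.51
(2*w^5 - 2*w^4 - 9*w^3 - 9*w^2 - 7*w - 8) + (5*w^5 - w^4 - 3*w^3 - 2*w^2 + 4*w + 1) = 7*w^5 - 3*w^4 - 12*w^3 - 11*w^2 - 3*w - 7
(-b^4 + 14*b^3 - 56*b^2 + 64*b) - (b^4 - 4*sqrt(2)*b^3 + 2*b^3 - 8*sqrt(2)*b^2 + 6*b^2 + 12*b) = -2*b^4 + 4*sqrt(2)*b^3 + 12*b^3 - 62*b^2 + 8*sqrt(2)*b^2 + 52*b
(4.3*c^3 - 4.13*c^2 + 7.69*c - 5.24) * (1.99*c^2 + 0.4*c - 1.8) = 8.557*c^5 - 6.4987*c^4 + 5.9111*c^3 + 0.0824000000000016*c^2 - 15.938*c + 9.432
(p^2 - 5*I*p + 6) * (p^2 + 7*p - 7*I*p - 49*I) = p^4 + 7*p^3 - 12*I*p^3 - 29*p^2 - 84*I*p^2 - 203*p - 42*I*p - 294*I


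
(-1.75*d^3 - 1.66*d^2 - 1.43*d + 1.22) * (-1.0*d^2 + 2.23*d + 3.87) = 1.75*d^5 - 2.2425*d^4 - 9.0443*d^3 - 10.8331*d^2 - 2.8135*d + 4.7214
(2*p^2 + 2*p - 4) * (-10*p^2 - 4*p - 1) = -20*p^4 - 28*p^3 + 30*p^2 + 14*p + 4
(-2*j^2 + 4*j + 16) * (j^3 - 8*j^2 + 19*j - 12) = -2*j^5 + 20*j^4 - 54*j^3 - 28*j^2 + 256*j - 192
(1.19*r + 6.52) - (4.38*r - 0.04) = 6.56 - 3.19*r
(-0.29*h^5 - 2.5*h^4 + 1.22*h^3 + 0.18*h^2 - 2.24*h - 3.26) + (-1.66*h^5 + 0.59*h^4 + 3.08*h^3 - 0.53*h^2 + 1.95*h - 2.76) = -1.95*h^5 - 1.91*h^4 + 4.3*h^3 - 0.35*h^2 - 0.29*h - 6.02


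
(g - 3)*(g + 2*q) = g^2 + 2*g*q - 3*g - 6*q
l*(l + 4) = l^2 + 4*l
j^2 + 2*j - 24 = (j - 4)*(j + 6)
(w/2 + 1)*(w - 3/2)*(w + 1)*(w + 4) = w^4/2 + 11*w^3/4 + 7*w^2/4 - 13*w/2 - 6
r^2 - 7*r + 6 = (r - 6)*(r - 1)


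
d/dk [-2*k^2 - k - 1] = -4*k - 1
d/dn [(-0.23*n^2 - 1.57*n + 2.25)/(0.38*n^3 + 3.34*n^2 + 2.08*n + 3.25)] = (0.0874*n^4 + 1.1932*n^3 + 2.2004*n^2 - 16.525*n - 9.7825)/(0.1444*n^6 + 2.5384*n^5 + 12.7364*n^4 + 16.3644*n^3 + 26.0364*n^2 + 13.52*n + 10.5625)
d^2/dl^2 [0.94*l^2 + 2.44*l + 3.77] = 1.88000000000000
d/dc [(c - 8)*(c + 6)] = 2*c - 2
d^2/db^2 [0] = 0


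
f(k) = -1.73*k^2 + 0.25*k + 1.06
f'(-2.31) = 8.24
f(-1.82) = -5.13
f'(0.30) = -0.79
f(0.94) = -0.23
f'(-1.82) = 6.55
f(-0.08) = 1.03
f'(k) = 0.25 - 3.46*k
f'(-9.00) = 31.39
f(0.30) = 0.98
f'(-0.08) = 0.53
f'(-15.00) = 52.15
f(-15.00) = -391.94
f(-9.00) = -141.32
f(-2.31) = -8.75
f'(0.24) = -0.58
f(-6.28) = -68.74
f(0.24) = 1.02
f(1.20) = -1.13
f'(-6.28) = 21.98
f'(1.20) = -3.90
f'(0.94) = -3.00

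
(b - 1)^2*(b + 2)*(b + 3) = b^4 + 3*b^3 - 3*b^2 - 7*b + 6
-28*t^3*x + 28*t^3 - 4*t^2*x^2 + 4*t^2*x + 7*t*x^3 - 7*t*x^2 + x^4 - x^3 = (-2*t + x)*(2*t + x)*(7*t + x)*(x - 1)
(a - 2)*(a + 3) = a^2 + a - 6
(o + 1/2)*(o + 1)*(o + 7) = o^3 + 17*o^2/2 + 11*o + 7/2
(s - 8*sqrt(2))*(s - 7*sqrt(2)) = s^2 - 15*sqrt(2)*s + 112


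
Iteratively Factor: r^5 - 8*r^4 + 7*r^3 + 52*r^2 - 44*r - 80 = (r + 2)*(r^4 - 10*r^3 + 27*r^2 - 2*r - 40) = (r - 2)*(r + 2)*(r^3 - 8*r^2 + 11*r + 20) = (r - 2)*(r + 1)*(r + 2)*(r^2 - 9*r + 20) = (r - 4)*(r - 2)*(r + 1)*(r + 2)*(r - 5)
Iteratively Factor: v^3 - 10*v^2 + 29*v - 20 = (v - 4)*(v^2 - 6*v + 5) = (v - 5)*(v - 4)*(v - 1)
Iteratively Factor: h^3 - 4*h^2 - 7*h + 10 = (h - 1)*(h^2 - 3*h - 10) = (h - 5)*(h - 1)*(h + 2)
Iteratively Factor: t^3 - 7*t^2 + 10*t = (t - 2)*(t^2 - 5*t) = t*(t - 2)*(t - 5)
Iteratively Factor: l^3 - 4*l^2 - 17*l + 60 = (l - 3)*(l^2 - l - 20) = (l - 5)*(l - 3)*(l + 4)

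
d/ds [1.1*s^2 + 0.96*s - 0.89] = 2.2*s + 0.96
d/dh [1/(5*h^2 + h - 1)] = (-10*h - 1)/(5*h^2 + h - 1)^2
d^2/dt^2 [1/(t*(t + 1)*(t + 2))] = 2*(6*t^4 + 24*t^3 + 33*t^2 + 18*t + 4)/(t^3*(t^6 + 9*t^5 + 33*t^4 + 63*t^3 + 66*t^2 + 36*t + 8))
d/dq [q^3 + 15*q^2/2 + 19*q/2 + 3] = 3*q^2 + 15*q + 19/2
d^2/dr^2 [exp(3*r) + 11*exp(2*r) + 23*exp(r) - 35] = (9*exp(2*r) + 44*exp(r) + 23)*exp(r)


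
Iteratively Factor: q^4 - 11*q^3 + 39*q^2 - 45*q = (q)*(q^3 - 11*q^2 + 39*q - 45) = q*(q - 5)*(q^2 - 6*q + 9) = q*(q - 5)*(q - 3)*(q - 3)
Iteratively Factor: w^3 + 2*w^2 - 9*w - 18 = (w + 3)*(w^2 - w - 6) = (w - 3)*(w + 3)*(w + 2)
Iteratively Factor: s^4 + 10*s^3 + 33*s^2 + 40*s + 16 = (s + 1)*(s^3 + 9*s^2 + 24*s + 16) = (s + 1)^2*(s^2 + 8*s + 16) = (s + 1)^2*(s + 4)*(s + 4)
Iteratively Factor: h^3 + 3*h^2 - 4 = (h + 2)*(h^2 + h - 2) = (h + 2)^2*(h - 1)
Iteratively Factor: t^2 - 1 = (t + 1)*(t - 1)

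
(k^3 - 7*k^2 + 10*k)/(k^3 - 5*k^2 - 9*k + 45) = k*(k - 2)/(k^2 - 9)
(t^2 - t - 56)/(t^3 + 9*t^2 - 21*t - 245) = (t - 8)/(t^2 + 2*t - 35)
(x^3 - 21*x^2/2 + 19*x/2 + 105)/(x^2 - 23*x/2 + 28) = (2*x^3 - 21*x^2 + 19*x + 210)/(2*x^2 - 23*x + 56)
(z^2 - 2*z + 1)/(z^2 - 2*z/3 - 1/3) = 3*(z - 1)/(3*z + 1)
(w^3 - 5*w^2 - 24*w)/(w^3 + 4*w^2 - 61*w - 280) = w*(w + 3)/(w^2 + 12*w + 35)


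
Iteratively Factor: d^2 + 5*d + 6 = (d + 2)*(d + 3)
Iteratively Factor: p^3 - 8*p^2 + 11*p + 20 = (p - 4)*(p^2 - 4*p - 5) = (p - 5)*(p - 4)*(p + 1)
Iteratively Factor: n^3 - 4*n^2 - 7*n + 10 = (n + 2)*(n^2 - 6*n + 5) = (n - 5)*(n + 2)*(n - 1)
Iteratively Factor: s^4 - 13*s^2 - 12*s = (s + 1)*(s^3 - s^2 - 12*s) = s*(s + 1)*(s^2 - s - 12) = s*(s - 4)*(s + 1)*(s + 3)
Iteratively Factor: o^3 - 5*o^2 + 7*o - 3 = (o - 1)*(o^2 - 4*o + 3) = (o - 1)^2*(o - 3)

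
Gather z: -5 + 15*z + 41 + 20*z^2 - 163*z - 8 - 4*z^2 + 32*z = 16*z^2 - 116*z + 28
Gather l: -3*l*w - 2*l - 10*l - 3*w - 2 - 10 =l*(-3*w - 12) - 3*w - 12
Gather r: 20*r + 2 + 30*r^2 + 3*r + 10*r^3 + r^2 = 10*r^3 + 31*r^2 + 23*r + 2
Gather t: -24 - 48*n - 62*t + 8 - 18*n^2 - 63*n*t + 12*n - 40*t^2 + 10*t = -18*n^2 - 36*n - 40*t^2 + t*(-63*n - 52) - 16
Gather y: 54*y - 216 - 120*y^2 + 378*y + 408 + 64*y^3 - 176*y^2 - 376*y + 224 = 64*y^3 - 296*y^2 + 56*y + 416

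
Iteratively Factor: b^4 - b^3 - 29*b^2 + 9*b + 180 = (b - 5)*(b^3 + 4*b^2 - 9*b - 36) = (b - 5)*(b + 3)*(b^2 + b - 12) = (b - 5)*(b + 3)*(b + 4)*(b - 3)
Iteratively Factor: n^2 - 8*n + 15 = (n - 3)*(n - 5)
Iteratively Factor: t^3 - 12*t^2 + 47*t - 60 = (t - 4)*(t^2 - 8*t + 15) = (t - 4)*(t - 3)*(t - 5)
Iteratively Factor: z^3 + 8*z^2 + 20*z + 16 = (z + 4)*(z^2 + 4*z + 4) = (z + 2)*(z + 4)*(z + 2)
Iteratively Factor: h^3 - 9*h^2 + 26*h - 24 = (h - 4)*(h^2 - 5*h + 6) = (h - 4)*(h - 2)*(h - 3)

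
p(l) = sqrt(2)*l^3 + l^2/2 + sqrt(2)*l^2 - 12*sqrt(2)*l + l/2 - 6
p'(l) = 3*sqrt(2)*l^2 + l + 2*sqrt(2)*l - 12*sqrt(2) + 1/2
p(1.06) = -19.62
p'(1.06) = -7.65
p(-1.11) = 12.71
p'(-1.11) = -15.49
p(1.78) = -21.28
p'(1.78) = 3.79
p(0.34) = -11.32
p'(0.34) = -14.68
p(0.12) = -7.95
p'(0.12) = -15.95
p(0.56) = -14.37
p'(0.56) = -13.00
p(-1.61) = 19.58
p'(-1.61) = -11.64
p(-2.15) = 24.21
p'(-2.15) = -5.09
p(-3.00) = 22.46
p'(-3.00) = 10.23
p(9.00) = 1031.78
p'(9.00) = 361.64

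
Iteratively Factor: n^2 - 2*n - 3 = (n - 3)*(n + 1)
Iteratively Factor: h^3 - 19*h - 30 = (h + 2)*(h^2 - 2*h - 15) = (h - 5)*(h + 2)*(h + 3)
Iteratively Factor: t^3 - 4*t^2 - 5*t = (t + 1)*(t^2 - 5*t) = (t - 5)*(t + 1)*(t)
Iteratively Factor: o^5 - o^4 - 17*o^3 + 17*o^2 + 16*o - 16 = (o - 1)*(o^4 - 17*o^2 + 16) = (o - 1)^2*(o^3 + o^2 - 16*o - 16) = (o - 1)^2*(o + 4)*(o^2 - 3*o - 4) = (o - 4)*(o - 1)^2*(o + 4)*(o + 1)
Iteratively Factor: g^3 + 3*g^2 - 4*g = (g + 4)*(g^2 - g) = g*(g + 4)*(g - 1)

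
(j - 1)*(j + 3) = j^2 + 2*j - 3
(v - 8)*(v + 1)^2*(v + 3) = v^4 - 3*v^3 - 33*v^2 - 53*v - 24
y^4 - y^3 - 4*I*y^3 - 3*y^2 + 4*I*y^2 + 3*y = y*(y - 1)*(y - 3*I)*(y - I)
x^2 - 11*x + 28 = (x - 7)*(x - 4)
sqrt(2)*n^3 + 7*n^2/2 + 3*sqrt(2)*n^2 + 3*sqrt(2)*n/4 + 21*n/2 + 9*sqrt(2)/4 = (n + 3)*(n + 3*sqrt(2)/2)*(sqrt(2)*n + 1/2)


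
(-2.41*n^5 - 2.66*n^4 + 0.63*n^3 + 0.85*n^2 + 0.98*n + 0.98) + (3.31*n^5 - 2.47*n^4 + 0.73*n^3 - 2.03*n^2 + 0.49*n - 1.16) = 0.9*n^5 - 5.13*n^4 + 1.36*n^3 - 1.18*n^2 + 1.47*n - 0.18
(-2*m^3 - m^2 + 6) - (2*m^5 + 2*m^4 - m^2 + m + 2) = -2*m^5 - 2*m^4 - 2*m^3 - m + 4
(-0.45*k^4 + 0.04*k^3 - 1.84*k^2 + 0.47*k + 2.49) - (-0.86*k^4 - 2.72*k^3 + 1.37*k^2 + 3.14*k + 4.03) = 0.41*k^4 + 2.76*k^3 - 3.21*k^2 - 2.67*k - 1.54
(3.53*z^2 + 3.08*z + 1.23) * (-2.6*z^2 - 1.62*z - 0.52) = -9.178*z^4 - 13.7266*z^3 - 10.0232*z^2 - 3.5942*z - 0.6396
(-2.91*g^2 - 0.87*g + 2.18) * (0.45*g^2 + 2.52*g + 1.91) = -1.3095*g^4 - 7.7247*g^3 - 6.7695*g^2 + 3.8319*g + 4.1638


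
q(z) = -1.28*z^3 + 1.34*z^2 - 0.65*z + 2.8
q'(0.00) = -0.65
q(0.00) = 2.80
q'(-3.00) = -43.25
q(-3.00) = 51.37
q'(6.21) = -132.09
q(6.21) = -256.10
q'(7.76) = -211.09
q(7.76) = -519.68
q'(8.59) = -260.98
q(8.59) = -715.22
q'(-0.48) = -2.82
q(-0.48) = 3.56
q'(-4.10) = -76.19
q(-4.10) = 116.21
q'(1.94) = -9.90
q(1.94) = -2.76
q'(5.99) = -122.38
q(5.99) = -228.11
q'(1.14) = -2.59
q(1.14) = 1.90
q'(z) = -3.84*z^2 + 2.68*z - 0.65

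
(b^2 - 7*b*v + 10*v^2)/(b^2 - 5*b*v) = (b - 2*v)/b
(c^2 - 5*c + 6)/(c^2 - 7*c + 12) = (c - 2)/(c - 4)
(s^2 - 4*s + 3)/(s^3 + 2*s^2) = (s^2 - 4*s + 3)/(s^2*(s + 2))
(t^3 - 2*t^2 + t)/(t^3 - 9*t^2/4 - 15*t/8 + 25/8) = 8*t*(t - 1)/(8*t^2 - 10*t - 25)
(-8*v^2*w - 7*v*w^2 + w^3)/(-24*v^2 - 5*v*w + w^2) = w*(v + w)/(3*v + w)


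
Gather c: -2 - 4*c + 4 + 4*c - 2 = 0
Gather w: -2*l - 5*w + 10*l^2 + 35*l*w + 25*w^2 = 10*l^2 - 2*l + 25*w^2 + w*(35*l - 5)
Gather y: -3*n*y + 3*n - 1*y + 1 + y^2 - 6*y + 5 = 3*n + y^2 + y*(-3*n - 7) + 6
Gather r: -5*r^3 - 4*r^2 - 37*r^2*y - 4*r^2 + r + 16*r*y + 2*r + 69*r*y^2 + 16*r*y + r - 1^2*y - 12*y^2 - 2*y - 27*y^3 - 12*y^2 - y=-5*r^3 + r^2*(-37*y - 8) + r*(69*y^2 + 32*y + 4) - 27*y^3 - 24*y^2 - 4*y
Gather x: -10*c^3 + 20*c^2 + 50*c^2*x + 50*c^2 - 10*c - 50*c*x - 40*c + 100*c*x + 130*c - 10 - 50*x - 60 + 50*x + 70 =-10*c^3 + 70*c^2 + 80*c + x*(50*c^2 + 50*c)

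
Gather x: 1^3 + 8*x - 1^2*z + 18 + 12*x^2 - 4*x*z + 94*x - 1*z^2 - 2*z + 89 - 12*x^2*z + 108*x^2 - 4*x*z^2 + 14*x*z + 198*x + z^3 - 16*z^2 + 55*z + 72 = x^2*(120 - 12*z) + x*(-4*z^2 + 10*z + 300) + z^3 - 17*z^2 + 52*z + 180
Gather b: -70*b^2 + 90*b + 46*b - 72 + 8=-70*b^2 + 136*b - 64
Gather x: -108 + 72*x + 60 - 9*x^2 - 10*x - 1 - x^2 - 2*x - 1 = -10*x^2 + 60*x - 50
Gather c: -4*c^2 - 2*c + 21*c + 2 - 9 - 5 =-4*c^2 + 19*c - 12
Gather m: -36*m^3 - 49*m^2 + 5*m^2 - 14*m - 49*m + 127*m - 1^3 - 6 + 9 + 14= -36*m^3 - 44*m^2 + 64*m + 16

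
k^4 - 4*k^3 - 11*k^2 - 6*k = k*(k - 6)*(k + 1)^2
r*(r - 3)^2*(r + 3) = r^4 - 3*r^3 - 9*r^2 + 27*r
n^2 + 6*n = n*(n + 6)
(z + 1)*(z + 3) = z^2 + 4*z + 3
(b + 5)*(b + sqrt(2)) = b^2 + sqrt(2)*b + 5*b + 5*sqrt(2)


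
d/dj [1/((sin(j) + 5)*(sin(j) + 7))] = -2*(sin(j) + 6)*cos(j)/((sin(j) + 5)^2*(sin(j) + 7)^2)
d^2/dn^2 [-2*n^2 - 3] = -4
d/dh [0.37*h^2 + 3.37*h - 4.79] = 0.74*h + 3.37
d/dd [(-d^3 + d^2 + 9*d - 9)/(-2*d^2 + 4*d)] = (d^4 - 4*d^3 + 11*d^2 - 18*d + 18)/(2*d^2*(d^2 - 4*d + 4))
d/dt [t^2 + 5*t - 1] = 2*t + 5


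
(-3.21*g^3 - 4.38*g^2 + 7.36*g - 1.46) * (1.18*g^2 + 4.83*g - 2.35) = -3.7878*g^5 - 20.6727*g^4 - 4.9271*g^3 + 44.119*g^2 - 24.3478*g + 3.431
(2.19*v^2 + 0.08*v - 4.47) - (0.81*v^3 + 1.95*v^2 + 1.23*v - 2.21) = -0.81*v^3 + 0.24*v^2 - 1.15*v - 2.26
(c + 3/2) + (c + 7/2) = 2*c + 5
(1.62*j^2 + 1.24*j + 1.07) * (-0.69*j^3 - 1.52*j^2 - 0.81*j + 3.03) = -1.1178*j^5 - 3.318*j^4 - 3.9353*j^3 + 2.2778*j^2 + 2.8905*j + 3.2421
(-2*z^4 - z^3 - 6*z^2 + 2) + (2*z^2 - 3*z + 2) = -2*z^4 - z^3 - 4*z^2 - 3*z + 4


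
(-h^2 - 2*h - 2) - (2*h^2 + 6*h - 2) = -3*h^2 - 8*h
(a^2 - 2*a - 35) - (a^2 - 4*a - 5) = 2*a - 30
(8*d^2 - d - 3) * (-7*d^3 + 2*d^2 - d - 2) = -56*d^5 + 23*d^4 + 11*d^3 - 21*d^2 + 5*d + 6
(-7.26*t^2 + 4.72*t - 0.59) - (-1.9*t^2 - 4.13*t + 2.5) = -5.36*t^2 + 8.85*t - 3.09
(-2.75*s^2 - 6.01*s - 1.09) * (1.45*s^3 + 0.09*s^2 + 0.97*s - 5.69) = -3.9875*s^5 - 8.962*s^4 - 4.7889*s^3 + 9.7197*s^2 + 33.1396*s + 6.2021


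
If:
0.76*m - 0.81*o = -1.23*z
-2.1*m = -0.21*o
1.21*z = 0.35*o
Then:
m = 0.00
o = 0.00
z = 0.00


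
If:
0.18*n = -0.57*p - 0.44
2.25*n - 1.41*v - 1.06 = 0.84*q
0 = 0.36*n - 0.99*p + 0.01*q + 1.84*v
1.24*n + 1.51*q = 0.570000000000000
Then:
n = 0.23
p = -0.84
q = 0.19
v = -0.50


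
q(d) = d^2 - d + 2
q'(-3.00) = -7.00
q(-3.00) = 14.00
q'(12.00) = 23.00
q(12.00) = 134.00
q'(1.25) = 1.50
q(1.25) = 2.31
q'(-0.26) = -1.52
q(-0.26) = 2.33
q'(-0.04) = -1.08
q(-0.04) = 2.04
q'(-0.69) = -2.38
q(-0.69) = 3.17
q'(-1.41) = -3.82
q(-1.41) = 5.40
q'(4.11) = 7.22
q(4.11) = 14.78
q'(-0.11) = -1.22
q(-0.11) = 2.12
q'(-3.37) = -7.74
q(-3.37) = 16.73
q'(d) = 2*d - 1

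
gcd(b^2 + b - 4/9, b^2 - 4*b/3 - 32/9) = b + 4/3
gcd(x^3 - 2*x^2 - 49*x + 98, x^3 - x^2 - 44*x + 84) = x^2 + 5*x - 14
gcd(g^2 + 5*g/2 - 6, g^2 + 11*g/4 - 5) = g + 4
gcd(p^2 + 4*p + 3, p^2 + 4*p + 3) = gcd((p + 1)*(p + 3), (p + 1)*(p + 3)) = p^2 + 4*p + 3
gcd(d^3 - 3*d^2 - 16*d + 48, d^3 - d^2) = 1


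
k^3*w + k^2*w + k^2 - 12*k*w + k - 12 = (k - 3)*(k + 4)*(k*w + 1)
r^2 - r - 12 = (r - 4)*(r + 3)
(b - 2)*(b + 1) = b^2 - b - 2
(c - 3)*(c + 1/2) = c^2 - 5*c/2 - 3/2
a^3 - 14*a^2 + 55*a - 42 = (a - 7)*(a - 6)*(a - 1)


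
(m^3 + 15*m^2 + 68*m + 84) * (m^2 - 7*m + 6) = m^5 + 8*m^4 - 31*m^3 - 302*m^2 - 180*m + 504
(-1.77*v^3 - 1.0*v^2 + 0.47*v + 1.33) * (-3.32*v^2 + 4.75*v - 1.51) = 5.8764*v^5 - 5.0875*v^4 - 3.6377*v^3 - 0.673100000000001*v^2 + 5.6078*v - 2.0083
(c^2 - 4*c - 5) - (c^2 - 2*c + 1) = -2*c - 6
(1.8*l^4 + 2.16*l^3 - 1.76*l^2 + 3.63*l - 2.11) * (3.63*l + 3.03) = 6.534*l^5 + 13.2948*l^4 + 0.156000000000001*l^3 + 7.8441*l^2 + 3.3396*l - 6.3933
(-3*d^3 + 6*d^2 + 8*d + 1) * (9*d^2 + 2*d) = -27*d^5 + 48*d^4 + 84*d^3 + 25*d^2 + 2*d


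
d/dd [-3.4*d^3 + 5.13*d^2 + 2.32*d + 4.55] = -10.2*d^2 + 10.26*d + 2.32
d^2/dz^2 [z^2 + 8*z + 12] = 2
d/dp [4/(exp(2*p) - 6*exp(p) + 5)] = 8*(3 - exp(p))*exp(p)/(exp(2*p) - 6*exp(p) + 5)^2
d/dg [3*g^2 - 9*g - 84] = 6*g - 9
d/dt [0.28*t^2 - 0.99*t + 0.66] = 0.56*t - 0.99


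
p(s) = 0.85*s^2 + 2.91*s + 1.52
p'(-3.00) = -2.19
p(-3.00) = 0.44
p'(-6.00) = -7.29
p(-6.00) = 14.66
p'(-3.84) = -3.62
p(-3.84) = 2.88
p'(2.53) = 7.21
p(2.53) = 14.32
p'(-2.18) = -0.80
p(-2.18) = -0.78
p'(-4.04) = -3.96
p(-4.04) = 3.64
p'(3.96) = 9.64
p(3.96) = 26.37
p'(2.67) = 7.45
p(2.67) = 15.35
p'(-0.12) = 2.71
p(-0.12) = 1.18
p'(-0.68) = 1.75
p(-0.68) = -0.07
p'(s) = 1.7*s + 2.91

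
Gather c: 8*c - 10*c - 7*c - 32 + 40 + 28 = 36 - 9*c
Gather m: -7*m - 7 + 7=-7*m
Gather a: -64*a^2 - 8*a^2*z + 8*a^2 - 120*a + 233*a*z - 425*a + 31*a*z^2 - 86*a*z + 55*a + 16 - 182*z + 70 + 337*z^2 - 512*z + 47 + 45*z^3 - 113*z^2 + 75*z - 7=a^2*(-8*z - 56) + a*(31*z^2 + 147*z - 490) + 45*z^3 + 224*z^2 - 619*z + 126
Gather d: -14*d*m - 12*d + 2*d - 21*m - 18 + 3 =d*(-14*m - 10) - 21*m - 15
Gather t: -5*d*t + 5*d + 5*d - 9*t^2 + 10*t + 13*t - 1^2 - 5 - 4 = 10*d - 9*t^2 + t*(23 - 5*d) - 10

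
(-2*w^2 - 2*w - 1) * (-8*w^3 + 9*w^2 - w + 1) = 16*w^5 - 2*w^4 - 8*w^3 - 9*w^2 - w - 1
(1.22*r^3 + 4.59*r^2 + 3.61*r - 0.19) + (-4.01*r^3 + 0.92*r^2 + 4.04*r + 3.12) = -2.79*r^3 + 5.51*r^2 + 7.65*r + 2.93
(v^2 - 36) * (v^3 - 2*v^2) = v^5 - 2*v^4 - 36*v^3 + 72*v^2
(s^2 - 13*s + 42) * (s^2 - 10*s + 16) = s^4 - 23*s^3 + 188*s^2 - 628*s + 672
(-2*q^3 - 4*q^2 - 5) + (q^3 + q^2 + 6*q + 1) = -q^3 - 3*q^2 + 6*q - 4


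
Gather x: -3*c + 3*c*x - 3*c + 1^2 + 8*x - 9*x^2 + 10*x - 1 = -6*c - 9*x^2 + x*(3*c + 18)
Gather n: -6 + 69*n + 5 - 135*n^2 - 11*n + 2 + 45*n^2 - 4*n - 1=-90*n^2 + 54*n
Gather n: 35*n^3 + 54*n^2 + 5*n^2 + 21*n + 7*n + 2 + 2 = 35*n^3 + 59*n^2 + 28*n + 4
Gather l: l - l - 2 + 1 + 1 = 0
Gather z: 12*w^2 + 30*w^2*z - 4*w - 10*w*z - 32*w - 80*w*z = 12*w^2 - 36*w + z*(30*w^2 - 90*w)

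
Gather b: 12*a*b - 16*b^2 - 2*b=-16*b^2 + b*(12*a - 2)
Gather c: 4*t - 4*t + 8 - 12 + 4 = 0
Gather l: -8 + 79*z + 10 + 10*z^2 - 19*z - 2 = 10*z^2 + 60*z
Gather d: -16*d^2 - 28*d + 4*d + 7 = -16*d^2 - 24*d + 7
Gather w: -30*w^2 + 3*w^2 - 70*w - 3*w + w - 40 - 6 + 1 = -27*w^2 - 72*w - 45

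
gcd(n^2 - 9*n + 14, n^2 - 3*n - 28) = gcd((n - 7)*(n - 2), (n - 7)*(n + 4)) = n - 7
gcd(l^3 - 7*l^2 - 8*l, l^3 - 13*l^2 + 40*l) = l^2 - 8*l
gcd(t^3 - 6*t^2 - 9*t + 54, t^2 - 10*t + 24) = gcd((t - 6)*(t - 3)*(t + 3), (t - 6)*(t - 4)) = t - 6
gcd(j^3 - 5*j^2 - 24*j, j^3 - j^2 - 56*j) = j^2 - 8*j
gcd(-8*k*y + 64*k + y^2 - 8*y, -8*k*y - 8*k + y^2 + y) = -8*k + y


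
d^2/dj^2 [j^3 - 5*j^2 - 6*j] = 6*j - 10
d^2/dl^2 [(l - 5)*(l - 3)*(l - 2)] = 6*l - 20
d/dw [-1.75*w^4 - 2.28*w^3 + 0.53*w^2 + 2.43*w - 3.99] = -7.0*w^3 - 6.84*w^2 + 1.06*w + 2.43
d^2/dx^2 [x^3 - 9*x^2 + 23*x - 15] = 6*x - 18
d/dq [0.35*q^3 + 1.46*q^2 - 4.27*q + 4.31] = 1.05*q^2 + 2.92*q - 4.27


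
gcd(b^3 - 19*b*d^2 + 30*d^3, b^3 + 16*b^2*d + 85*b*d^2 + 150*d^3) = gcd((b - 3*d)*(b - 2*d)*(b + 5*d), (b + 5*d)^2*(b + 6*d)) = b + 5*d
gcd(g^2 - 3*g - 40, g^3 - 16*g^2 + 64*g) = g - 8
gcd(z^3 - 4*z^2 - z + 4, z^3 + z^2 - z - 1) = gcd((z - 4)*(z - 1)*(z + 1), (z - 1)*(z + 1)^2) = z^2 - 1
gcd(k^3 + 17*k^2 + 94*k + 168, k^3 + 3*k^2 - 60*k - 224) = k^2 + 11*k + 28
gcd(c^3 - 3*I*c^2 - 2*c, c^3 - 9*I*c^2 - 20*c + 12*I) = c^2 - 3*I*c - 2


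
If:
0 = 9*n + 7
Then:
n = -7/9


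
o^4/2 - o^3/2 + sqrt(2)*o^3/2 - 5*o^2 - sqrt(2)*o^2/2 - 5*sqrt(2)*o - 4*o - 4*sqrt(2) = (o/2 + 1)*(o - 4)*(o + 1)*(o + sqrt(2))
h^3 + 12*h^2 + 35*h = h*(h + 5)*(h + 7)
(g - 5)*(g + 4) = g^2 - g - 20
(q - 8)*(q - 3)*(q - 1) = q^3 - 12*q^2 + 35*q - 24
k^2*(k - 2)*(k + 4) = k^4 + 2*k^3 - 8*k^2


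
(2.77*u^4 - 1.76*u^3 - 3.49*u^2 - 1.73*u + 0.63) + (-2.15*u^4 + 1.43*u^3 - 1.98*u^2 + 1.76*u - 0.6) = 0.62*u^4 - 0.33*u^3 - 5.47*u^2 + 0.03*u + 0.03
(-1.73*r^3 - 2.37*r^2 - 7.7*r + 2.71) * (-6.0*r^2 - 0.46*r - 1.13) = 10.38*r^5 + 15.0158*r^4 + 49.2451*r^3 - 10.0399*r^2 + 7.4544*r - 3.0623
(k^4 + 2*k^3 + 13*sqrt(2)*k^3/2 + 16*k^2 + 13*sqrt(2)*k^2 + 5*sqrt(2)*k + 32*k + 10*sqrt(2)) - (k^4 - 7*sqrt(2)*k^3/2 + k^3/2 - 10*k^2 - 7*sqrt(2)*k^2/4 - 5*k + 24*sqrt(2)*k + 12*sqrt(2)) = 3*k^3/2 + 10*sqrt(2)*k^3 + 59*sqrt(2)*k^2/4 + 26*k^2 - 19*sqrt(2)*k + 37*k - 2*sqrt(2)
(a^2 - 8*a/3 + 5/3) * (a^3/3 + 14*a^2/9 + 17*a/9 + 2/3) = a^5/3 + 2*a^4/3 - 46*a^3/27 - 16*a^2/9 + 37*a/27 + 10/9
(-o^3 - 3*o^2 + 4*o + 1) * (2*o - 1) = -2*o^4 - 5*o^3 + 11*o^2 - 2*o - 1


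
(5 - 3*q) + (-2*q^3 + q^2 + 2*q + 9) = -2*q^3 + q^2 - q + 14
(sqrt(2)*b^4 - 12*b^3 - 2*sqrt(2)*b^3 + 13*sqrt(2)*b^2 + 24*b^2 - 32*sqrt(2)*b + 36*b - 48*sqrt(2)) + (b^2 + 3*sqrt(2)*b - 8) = sqrt(2)*b^4 - 12*b^3 - 2*sqrt(2)*b^3 + 13*sqrt(2)*b^2 + 25*b^2 - 29*sqrt(2)*b + 36*b - 48*sqrt(2) - 8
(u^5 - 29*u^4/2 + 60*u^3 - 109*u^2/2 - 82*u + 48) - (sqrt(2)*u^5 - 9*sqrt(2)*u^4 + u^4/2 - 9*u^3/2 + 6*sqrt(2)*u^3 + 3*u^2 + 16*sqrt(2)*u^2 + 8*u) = -sqrt(2)*u^5 + u^5 - 15*u^4 + 9*sqrt(2)*u^4 - 6*sqrt(2)*u^3 + 129*u^3/2 - 115*u^2/2 - 16*sqrt(2)*u^2 - 90*u + 48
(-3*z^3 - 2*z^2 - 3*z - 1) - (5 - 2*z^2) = -3*z^3 - 3*z - 6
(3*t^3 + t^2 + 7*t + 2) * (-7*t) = -21*t^4 - 7*t^3 - 49*t^2 - 14*t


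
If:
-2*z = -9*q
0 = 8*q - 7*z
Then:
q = 0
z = 0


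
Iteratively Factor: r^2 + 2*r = (r)*(r + 2)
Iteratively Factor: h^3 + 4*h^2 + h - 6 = (h - 1)*(h^2 + 5*h + 6) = (h - 1)*(h + 3)*(h + 2)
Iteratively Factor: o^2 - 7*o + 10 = (o - 2)*(o - 5)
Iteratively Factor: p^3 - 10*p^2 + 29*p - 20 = (p - 4)*(p^2 - 6*p + 5) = (p - 4)*(p - 1)*(p - 5)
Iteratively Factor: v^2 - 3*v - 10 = (v - 5)*(v + 2)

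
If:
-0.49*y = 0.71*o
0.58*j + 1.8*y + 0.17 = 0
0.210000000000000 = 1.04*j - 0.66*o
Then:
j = 0.28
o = 0.13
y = -0.19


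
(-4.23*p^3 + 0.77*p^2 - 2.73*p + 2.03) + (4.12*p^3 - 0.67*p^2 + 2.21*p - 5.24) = -0.11*p^3 + 0.1*p^2 - 0.52*p - 3.21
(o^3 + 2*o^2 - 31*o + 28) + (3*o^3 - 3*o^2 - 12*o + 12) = 4*o^3 - o^2 - 43*o + 40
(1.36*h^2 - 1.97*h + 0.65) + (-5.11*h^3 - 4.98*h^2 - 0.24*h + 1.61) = -5.11*h^3 - 3.62*h^2 - 2.21*h + 2.26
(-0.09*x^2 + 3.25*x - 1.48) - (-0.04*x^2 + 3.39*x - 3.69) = -0.05*x^2 - 0.14*x + 2.21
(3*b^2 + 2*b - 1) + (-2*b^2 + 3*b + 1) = b^2 + 5*b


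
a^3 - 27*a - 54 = (a - 6)*(a + 3)^2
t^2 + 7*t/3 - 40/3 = (t - 8/3)*(t + 5)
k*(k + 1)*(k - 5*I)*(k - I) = k^4 + k^3 - 6*I*k^3 - 5*k^2 - 6*I*k^2 - 5*k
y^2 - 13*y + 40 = (y - 8)*(y - 5)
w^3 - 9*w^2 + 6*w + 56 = (w - 7)*(w - 4)*(w + 2)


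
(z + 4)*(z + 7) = z^2 + 11*z + 28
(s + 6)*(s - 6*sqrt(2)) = s^2 - 6*sqrt(2)*s + 6*s - 36*sqrt(2)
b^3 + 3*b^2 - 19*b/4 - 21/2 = (b - 2)*(b + 3/2)*(b + 7/2)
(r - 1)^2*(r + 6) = r^3 + 4*r^2 - 11*r + 6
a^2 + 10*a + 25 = (a + 5)^2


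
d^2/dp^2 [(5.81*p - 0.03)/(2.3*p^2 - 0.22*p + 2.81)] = ((2.6944 - 80.178*p)*(2.3*p^2 - 0.22*p + 2.81) + (4.6*p - 0.22)*(5.81*p - 0.03)*(9.2*p - 0.44))/(2.3*p^2 - 0.22*p + 2.81)^3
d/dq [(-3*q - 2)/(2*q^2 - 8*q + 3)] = (6*q^2 + 8*q - 25)/(4*q^4 - 32*q^3 + 76*q^2 - 48*q + 9)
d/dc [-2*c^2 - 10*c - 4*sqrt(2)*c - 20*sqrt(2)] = -4*c - 10 - 4*sqrt(2)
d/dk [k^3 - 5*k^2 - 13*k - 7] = 3*k^2 - 10*k - 13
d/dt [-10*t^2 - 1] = -20*t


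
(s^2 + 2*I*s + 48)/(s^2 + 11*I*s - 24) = (s - 6*I)/(s + 3*I)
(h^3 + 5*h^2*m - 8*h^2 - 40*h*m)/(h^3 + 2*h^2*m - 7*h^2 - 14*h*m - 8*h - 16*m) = h*(h + 5*m)/(h^2 + 2*h*m + h + 2*m)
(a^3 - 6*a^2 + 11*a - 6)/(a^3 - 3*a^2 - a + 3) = (a - 2)/(a + 1)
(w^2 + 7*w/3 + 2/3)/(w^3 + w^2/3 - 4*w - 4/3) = 1/(w - 2)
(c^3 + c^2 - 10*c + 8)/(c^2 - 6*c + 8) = (c^2 + 3*c - 4)/(c - 4)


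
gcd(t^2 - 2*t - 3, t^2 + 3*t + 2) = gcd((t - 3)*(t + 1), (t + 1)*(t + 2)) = t + 1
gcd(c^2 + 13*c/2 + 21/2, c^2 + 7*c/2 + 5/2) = 1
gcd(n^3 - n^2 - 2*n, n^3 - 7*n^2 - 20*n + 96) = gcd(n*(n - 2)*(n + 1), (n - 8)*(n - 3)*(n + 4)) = 1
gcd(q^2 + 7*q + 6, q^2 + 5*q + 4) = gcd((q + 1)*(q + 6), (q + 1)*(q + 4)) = q + 1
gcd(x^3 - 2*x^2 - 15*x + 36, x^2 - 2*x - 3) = x - 3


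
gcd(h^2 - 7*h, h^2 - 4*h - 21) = h - 7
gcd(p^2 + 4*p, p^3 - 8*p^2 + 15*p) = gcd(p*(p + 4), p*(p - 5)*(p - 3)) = p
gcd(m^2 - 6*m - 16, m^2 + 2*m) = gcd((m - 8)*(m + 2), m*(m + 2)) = m + 2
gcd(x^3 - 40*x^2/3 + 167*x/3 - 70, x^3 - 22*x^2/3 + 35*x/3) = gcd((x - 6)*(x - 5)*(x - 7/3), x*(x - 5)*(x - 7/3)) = x^2 - 22*x/3 + 35/3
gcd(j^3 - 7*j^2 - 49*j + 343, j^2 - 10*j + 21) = j - 7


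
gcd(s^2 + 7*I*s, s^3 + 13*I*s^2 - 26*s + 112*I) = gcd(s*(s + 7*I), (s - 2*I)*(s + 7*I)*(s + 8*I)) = s + 7*I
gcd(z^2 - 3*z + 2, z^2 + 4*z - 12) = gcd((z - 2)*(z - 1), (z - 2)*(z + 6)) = z - 2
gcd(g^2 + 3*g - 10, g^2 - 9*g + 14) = g - 2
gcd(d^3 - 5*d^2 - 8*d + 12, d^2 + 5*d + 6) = d + 2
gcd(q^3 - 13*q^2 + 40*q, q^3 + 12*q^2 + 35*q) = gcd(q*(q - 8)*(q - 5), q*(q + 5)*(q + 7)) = q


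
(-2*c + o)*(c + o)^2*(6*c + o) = -12*c^4 - 20*c^3*o - 3*c^2*o^2 + 6*c*o^3 + o^4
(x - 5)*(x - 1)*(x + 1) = x^3 - 5*x^2 - x + 5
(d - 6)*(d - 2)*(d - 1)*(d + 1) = d^4 - 8*d^3 + 11*d^2 + 8*d - 12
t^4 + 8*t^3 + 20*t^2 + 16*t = t*(t + 2)^2*(t + 4)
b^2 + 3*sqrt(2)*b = b*(b + 3*sqrt(2))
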